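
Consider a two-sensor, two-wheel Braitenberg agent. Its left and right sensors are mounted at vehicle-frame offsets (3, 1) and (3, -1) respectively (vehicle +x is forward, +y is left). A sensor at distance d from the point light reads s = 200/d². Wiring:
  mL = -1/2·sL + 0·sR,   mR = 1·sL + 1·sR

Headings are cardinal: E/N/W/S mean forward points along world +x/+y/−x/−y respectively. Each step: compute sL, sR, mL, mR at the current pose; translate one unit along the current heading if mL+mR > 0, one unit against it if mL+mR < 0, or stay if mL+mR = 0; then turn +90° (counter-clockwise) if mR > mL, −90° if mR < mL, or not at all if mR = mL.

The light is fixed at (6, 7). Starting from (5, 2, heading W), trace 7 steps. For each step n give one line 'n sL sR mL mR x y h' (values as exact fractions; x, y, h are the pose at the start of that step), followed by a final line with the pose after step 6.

0 50/13 25/4 -25/13 525/52 5 2 W
1 40/13 200/73 -20/13 5520/949 4 2 S
2 100/13 4 -50/13 152/13 4 1 E
3 200/13 200/9 -100/13 4400/117 5 1 N
4 50/13 25/4 -25/13 525/52 5 2 W
5 40/13 200/73 -20/13 5520/949 4 2 S
6 100/13 4 -50/13 152/13 4 1 E
final 5 1 N

n=0: pose=(5,2,W); sL=50/13, sR=25/4; mL=-25/13, mR=525/52; mL+mR=425/52 → advance +1; mR−mL=625/52 → turn +1·90°
n=1: pose=(4,2,S); sL=40/13, sR=200/73; mL=-20/13, mR=5520/949; mL+mR=4060/949 → advance +1; mR−mL=6980/949 → turn +1·90°
n=2: pose=(4,1,E); sL=100/13, sR=4; mL=-50/13, mR=152/13; mL+mR=102/13 → advance +1; mR−mL=202/13 → turn +1·90°
n=3: pose=(5,1,N); sL=200/13, sR=200/9; mL=-100/13, mR=4400/117; mL+mR=3500/117 → advance +1; mR−mL=5300/117 → turn +1·90°
n=4: pose=(5,2,W); sL=50/13, sR=25/4; mL=-25/13, mR=525/52; mL+mR=425/52 → advance +1; mR−mL=625/52 → turn +1·90°
n=5: pose=(4,2,S); sL=40/13, sR=200/73; mL=-20/13, mR=5520/949; mL+mR=4060/949 → advance +1; mR−mL=6980/949 → turn +1·90°
n=6: pose=(4,1,E); sL=100/13, sR=4; mL=-50/13, mR=152/13; mL+mR=102/13 → advance +1; mR−mL=202/13 → turn +1·90°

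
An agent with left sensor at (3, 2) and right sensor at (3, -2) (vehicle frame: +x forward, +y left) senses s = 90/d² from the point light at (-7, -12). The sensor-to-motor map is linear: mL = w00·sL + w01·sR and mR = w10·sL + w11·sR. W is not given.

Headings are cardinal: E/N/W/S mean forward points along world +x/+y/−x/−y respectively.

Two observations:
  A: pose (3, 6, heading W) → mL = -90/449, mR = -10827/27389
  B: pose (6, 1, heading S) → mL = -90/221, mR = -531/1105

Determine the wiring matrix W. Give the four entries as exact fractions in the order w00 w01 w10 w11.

0 -1 -1 -1/2

obs A: pose=(3,6,W) → sL=18/61, sR=90/449, mL=-90/449, mR=-10827/27389
obs B: pose=(6,1,S) → sL=18/65, sR=90/221, mL=-90/221, mR=-531/1105
sensor matrix S = [[18/61, 90/449], [18/65, 90/221]]; det S = 391392/6052969
solve [mL_A; mL_B] = S·[w00; w01] and [mR_A; mR_B] = S·[w10; w11]:
  w00 = 0, w01 = -1, w10 = -1, w11 = -1/2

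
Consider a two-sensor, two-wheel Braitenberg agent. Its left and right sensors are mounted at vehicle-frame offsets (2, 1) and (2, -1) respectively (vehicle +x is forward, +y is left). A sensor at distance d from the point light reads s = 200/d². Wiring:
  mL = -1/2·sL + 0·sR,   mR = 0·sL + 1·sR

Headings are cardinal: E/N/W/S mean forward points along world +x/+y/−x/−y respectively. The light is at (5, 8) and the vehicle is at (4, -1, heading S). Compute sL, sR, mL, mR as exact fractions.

left sensor world pos  = (5, -3); dL² = 121
right sensor world pos = (3, -3); dR² = 125
sL = 200/121 = 200/121
sR = 200/125 = 8/5
mL = -1/2·sL + 0·sR = -100/121
mR = 0·sL + 1·sR = 8/5

200/121 8/5 -100/121 8/5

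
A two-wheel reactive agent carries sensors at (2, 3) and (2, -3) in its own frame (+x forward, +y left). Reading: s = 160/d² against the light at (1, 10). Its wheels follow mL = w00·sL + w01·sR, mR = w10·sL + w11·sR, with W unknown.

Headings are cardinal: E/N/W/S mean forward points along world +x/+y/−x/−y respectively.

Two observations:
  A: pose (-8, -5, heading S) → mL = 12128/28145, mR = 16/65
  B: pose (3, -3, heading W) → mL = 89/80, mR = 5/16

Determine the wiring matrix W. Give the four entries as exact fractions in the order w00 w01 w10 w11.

1/2 1/2 1/2 0

obs A: pose=(-8,-5,S) → sL=32/65, sR=160/433, mL=12128/28145, mR=16/65
obs B: pose=(3,-3,W) → sL=5/8, sR=8/5, mL=89/80, mR=5/16
sensor matrix S = [[32/65, 160/433], [5/8, 8/5]]; det S = 78348/140725
solve [mL_A; mL_B] = S·[w00; w01] and [mR_A; mR_B] = S·[w10; w11]:
  w00 = 1/2, w01 = 1/2, w10 = 1/2, w11 = 0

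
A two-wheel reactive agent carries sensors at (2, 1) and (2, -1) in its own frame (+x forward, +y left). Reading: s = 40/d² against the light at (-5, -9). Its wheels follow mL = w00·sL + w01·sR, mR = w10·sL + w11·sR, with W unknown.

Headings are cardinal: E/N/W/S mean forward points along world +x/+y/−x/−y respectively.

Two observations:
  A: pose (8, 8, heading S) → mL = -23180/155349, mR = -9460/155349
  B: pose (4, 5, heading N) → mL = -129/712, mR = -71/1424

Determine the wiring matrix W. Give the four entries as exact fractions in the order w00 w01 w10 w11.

-1 -1/2 1/2 -1

obs A: pose=(8,8,S) → sL=40/421, sR=40/369, mL=-23180/155349, mR=-9460/155349
obs B: pose=(4,5,N) → sL=1/8, sR=10/89, mL=-129/712, mR=-71/1424
sensor matrix S = [[40/421, 40/369], [1/8, 10/89]]; det S = -39745/13826061
solve [mL_A; mL_B] = S·[w00; w01] and [mR_A; mR_B] = S·[w10; w11]:
  w00 = -1, w01 = -1/2, w10 = 1/2, w11 = -1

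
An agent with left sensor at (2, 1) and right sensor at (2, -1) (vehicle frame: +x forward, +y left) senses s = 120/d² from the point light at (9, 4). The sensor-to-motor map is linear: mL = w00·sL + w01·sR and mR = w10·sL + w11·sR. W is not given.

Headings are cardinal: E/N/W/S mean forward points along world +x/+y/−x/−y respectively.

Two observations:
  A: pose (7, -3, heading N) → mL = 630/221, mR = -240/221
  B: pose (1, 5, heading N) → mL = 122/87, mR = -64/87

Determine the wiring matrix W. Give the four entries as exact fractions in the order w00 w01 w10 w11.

-1/2 1 1 -1

obs A: pose=(7,-3,N) → sL=60/17, sR=60/13, mL=630/221, mR=-240/221
obs B: pose=(1,5,N) → sL=4/3, sR=60/29, mL=122/87, mR=-64/87
sensor matrix S = [[60/17, 60/13], [4/3, 60/29]]; det S = 7360/6409
solve [mL_A; mL_B] = S·[w00; w01] and [mR_A; mR_B] = S·[w10; w11]:
  w00 = -1/2, w01 = 1, w10 = 1, w11 = -1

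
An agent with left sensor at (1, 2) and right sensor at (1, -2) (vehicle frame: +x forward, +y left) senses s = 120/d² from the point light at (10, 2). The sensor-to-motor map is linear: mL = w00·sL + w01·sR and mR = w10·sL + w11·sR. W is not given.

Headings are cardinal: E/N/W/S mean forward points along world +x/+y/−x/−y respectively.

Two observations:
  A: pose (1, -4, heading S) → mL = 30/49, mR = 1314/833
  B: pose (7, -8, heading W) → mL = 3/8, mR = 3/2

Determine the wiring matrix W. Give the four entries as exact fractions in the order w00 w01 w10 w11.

obs A: pose=(1,-4,S) → sL=60/49, sR=12/17, mL=30/49, mR=1314/833
obs B: pose=(7,-8,W) → sL=3/4, sR=3/2, mL=3/8, mR=3/2
sensor matrix S = [[60/49, 12/17], [3/4, 3/2]]; det S = 1089/833
solve [mL_A; mL_B] = S·[w00; w01] and [mR_A; mR_B] = S·[w10; w11]:
  w00 = 1/2, w01 = 0, w10 = 1, w11 = 1/2

1/2 0 1 1/2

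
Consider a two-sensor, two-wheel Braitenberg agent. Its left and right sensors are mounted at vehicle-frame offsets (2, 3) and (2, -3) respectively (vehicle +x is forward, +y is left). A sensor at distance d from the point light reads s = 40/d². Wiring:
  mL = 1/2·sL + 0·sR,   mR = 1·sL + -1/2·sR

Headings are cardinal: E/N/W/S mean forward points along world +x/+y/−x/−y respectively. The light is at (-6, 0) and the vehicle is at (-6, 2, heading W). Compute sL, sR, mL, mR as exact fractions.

8 40/29 4 212/29

left sensor world pos  = (-8, -1); dL² = 5
right sensor world pos = (-8, 5); dR² = 29
sL = 40/5 = 8
sR = 40/29 = 40/29
mL = 1/2·sL + 0·sR = 4
mR = 1·sL + -1/2·sR = 212/29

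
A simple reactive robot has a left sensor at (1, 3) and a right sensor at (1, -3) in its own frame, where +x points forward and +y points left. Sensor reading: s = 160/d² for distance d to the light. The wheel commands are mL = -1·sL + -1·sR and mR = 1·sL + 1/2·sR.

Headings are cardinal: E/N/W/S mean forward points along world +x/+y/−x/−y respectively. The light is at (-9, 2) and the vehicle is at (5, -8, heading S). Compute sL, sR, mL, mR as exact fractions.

16/41 80/121 -5216/4961 3576/4961

left sensor world pos  = (8, -9); dL² = 410
right sensor world pos = (2, -9); dR² = 242
sL = 160/410 = 16/41
sR = 160/242 = 80/121
mL = -1·sL + -1·sR = -5216/4961
mR = 1·sL + 1/2·sR = 3576/4961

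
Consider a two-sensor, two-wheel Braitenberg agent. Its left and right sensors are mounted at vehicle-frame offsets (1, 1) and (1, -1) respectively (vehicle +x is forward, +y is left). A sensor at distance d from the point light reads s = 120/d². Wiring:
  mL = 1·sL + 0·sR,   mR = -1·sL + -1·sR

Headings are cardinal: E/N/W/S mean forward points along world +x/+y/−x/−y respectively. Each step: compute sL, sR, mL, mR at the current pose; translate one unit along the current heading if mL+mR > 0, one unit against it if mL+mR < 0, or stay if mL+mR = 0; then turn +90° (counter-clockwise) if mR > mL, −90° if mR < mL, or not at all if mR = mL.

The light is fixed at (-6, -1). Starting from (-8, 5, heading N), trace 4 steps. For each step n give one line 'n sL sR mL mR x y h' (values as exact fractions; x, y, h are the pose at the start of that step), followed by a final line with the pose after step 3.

n=0: pose=(-8,5,N); sL=60/29, sR=12/5; mL=60/29, mR=-648/145; mL+mR=-12/5 → advance -1; mR−mL=-948/145 → turn -1·90°
n=1: pose=(-8,4,E); sL=120/37, sR=120/17; mL=120/37, mR=-6480/629; mL+mR=-120/17 → advance -1; mR−mL=-8520/629 → turn -1·90°
n=2: pose=(-9,4,S); sL=6, sR=15/4; mL=6, mR=-39/4; mL+mR=-15/4 → advance -1; mR−mL=-63/4 → turn -1·90°
n=3: pose=(-9,5,W); sL=120/41, sR=24/13; mL=120/41, mR=-2544/533; mL+mR=-24/13 → advance -1; mR−mL=-4104/533 → turn -1·90°

0 60/29 12/5 60/29 -648/145 -8 5 N
1 120/37 120/17 120/37 -6480/629 -8 4 E
2 6 15/4 6 -39/4 -9 4 S
3 120/41 24/13 120/41 -2544/533 -9 5 W
final -8 5 N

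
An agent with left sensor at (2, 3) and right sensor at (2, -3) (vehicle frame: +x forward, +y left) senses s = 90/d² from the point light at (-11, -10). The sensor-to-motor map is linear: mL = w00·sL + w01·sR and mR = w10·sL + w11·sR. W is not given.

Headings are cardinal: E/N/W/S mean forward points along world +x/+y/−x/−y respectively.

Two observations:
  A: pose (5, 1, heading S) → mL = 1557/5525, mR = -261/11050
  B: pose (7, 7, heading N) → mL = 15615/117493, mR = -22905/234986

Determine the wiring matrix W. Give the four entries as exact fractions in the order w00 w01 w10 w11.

obs A: pose=(5,1,S) → sL=45/221, sR=9/25, mL=1557/5525, mR=-261/11050
obs B: pose=(7,7,N) → sL=45/293, sR=45/401, mL=15615/117493, mR=-22905/234986
sensor matrix S = [[45/221, 9/25], [45/293, 45/401]]; det S = -4211676/129829765
solve [mL_A; mL_B] = S·[w00; w01] and [mR_A; mR_B] = S·[w10; w11]:
  w00 = 1/2, w01 = 1/2, w10 = -1, w11 = 1/2

1/2 1/2 -1 1/2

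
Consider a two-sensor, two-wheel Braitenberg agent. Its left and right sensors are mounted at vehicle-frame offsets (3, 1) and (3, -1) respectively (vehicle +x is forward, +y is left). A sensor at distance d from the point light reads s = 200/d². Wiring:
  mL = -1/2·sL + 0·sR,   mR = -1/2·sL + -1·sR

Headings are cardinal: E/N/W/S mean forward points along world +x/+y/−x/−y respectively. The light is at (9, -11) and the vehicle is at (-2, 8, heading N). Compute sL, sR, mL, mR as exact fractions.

left sensor world pos  = (-3, 11); dL² = 628
right sensor world pos = (-1, 11); dR² = 584
sL = 200/628 = 50/157
sR = 200/584 = 25/73
mL = -1/2·sL + 0·sR = -25/157
mR = -1/2·sL + -1·sR = -5750/11461

50/157 25/73 -25/157 -5750/11461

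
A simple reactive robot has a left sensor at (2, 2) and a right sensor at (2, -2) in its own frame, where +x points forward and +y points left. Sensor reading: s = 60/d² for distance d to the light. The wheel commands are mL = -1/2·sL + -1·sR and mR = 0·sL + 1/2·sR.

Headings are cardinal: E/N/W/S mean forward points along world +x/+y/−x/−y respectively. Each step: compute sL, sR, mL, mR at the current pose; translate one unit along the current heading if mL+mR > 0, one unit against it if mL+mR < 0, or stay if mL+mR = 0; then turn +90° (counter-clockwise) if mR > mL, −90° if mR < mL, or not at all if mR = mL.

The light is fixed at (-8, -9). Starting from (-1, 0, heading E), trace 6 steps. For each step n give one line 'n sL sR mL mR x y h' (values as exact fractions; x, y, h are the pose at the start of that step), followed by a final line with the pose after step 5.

n=0: pose=(-1,0,E); sL=30/101, sR=6/13; mL=-801/1313, mR=3/13; mL+mR=-498/1313 → advance -1; mR−mL=1104/1313 → turn +1·90°
n=1: pose=(-2,0,N); sL=60/137, sR=12/37; mL=-2754/5069, mR=6/37; mL+mR=-1932/5069 → advance -1; mR−mL=3576/5069 → turn +1·90°
n=2: pose=(-2,-1,W); sL=15/13, sR=15/29; mL=-825/754, mR=15/58; mL+mR=-315/377 → advance -1; mR−mL=510/377 → turn +1·90°
n=3: pose=(-1,-1,S); sL=20/39, sR=60/61; mL=-2950/2379, mR=30/61; mL+mR=-1780/2379 → advance -1; mR−mL=4120/2379 → turn +1·90°
n=4: pose=(-1,0,E); sL=30/101, sR=6/13; mL=-801/1313, mR=3/13; mL+mR=-498/1313 → advance -1; mR−mL=1104/1313 → turn +1·90°
n=5: pose=(-2,0,N); sL=60/137, sR=12/37; mL=-2754/5069, mR=6/37; mL+mR=-1932/5069 → advance -1; mR−mL=3576/5069 → turn +1·90°

0 30/101 6/13 -801/1313 3/13 -1 0 E
1 60/137 12/37 -2754/5069 6/37 -2 0 N
2 15/13 15/29 -825/754 15/58 -2 -1 W
3 20/39 60/61 -2950/2379 30/61 -1 -1 S
4 30/101 6/13 -801/1313 3/13 -1 0 E
5 60/137 12/37 -2754/5069 6/37 -2 0 N
final -2 -1 W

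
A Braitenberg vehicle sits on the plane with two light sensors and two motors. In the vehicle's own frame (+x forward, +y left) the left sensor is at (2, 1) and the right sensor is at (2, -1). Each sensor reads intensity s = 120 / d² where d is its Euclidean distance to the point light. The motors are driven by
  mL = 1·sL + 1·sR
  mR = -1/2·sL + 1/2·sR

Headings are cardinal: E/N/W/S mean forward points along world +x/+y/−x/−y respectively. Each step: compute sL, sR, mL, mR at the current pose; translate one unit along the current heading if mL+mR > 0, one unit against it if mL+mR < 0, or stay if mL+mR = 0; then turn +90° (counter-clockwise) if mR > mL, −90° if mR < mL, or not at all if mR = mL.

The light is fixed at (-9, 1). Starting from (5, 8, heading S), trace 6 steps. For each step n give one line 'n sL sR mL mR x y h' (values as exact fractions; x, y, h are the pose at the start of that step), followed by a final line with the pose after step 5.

0 12/25 60/97 2664/2425 168/2425 5 8 S
1 120/169 120/193 43440/32617 -1440/32617 5 7 W
2 15/26 6/13 27/26 -3/52 4 7 N
3 120/289 40/87 22000/25143 560/25143 4 8 E
4 12/25 60/97 2664/2425 168/2425 5 8 S
5 120/169 120/193 43440/32617 -1440/32617 5 7 W
final 4 7 N

n=0: pose=(5,8,S); sL=12/25, sR=60/97; mL=2664/2425, mR=168/2425; mL+mR=2832/2425 → advance +1; mR−mL=-2496/2425 → turn -1·90°
n=1: pose=(5,7,W); sL=120/169, sR=120/193; mL=43440/32617, mR=-1440/32617; mL+mR=42000/32617 → advance +1; mR−mL=-44880/32617 → turn -1·90°
n=2: pose=(4,7,N); sL=15/26, sR=6/13; mL=27/26, mR=-3/52; mL+mR=51/52 → advance +1; mR−mL=-57/52 → turn -1·90°
n=3: pose=(4,8,E); sL=120/289, sR=40/87; mL=22000/25143, mR=560/25143; mL+mR=7520/8381 → advance +1; mR−mL=-21440/25143 → turn -1·90°
n=4: pose=(5,8,S); sL=12/25, sR=60/97; mL=2664/2425, mR=168/2425; mL+mR=2832/2425 → advance +1; mR−mL=-2496/2425 → turn -1·90°
n=5: pose=(5,7,W); sL=120/169, sR=120/193; mL=43440/32617, mR=-1440/32617; mL+mR=42000/32617 → advance +1; mR−mL=-44880/32617 → turn -1·90°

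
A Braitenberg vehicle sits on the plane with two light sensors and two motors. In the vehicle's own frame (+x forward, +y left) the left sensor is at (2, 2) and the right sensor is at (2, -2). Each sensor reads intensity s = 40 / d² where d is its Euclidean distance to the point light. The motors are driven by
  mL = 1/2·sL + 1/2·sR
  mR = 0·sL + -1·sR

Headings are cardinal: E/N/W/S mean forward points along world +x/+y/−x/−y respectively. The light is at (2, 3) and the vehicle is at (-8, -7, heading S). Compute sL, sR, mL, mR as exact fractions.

left sensor world pos  = (-6, -9); dL² = 208
right sensor world pos = (-10, -9); dR² = 288
sL = 40/208 = 5/26
sR = 40/288 = 5/36
mL = 1/2·sL + 1/2·sR = 155/936
mR = 0·sL + -1·sR = -5/36

5/26 5/36 155/936 -5/36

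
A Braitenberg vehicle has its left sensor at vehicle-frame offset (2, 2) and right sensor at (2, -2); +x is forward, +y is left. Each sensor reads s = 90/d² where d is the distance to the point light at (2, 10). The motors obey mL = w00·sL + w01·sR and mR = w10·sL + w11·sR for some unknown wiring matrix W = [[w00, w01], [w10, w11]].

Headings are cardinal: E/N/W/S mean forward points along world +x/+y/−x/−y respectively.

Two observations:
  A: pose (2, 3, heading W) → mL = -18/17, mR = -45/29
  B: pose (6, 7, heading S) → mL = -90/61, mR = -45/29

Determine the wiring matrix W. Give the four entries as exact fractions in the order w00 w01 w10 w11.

-1 0 0 -1/2

obs A: pose=(2,3,W) → sL=18/17, sR=90/29, mL=-18/17, mR=-45/29
obs B: pose=(6,7,S) → sL=90/61, sR=90/29, mL=-90/61, mR=-45/29
sensor matrix S = [[18/17, 90/29], [90/61, 90/29]]; det S = -38880/30073
solve [mL_A; mL_B] = S·[w00; w01] and [mR_A; mR_B] = S·[w10; w11]:
  w00 = -1, w01 = 0, w10 = 0, w11 = -1/2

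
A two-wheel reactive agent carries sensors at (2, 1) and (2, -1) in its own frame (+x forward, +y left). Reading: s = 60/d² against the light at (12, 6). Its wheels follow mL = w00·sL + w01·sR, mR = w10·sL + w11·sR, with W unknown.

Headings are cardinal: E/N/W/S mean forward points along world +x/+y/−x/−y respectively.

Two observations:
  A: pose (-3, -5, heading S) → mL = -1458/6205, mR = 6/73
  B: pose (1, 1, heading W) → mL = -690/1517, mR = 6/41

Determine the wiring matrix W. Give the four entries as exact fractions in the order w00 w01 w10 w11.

-1 -1/2 1/2 0

obs A: pose=(-3,-5,S) → sL=12/73, sR=12/85, mL=-1458/6205, mR=6/73
obs B: pose=(1,1,W) → sL=12/41, sR=12/37, mL=-690/1517, mR=6/41
sensor matrix S = [[12/73, 12/85], [12/41, 12/37]]; det S = 112896/9412985
solve [mL_A; mL_B] = S·[w00; w01] and [mR_A; mR_B] = S·[w10; w11]:
  w00 = -1, w01 = -1/2, w10 = 1/2, w11 = 0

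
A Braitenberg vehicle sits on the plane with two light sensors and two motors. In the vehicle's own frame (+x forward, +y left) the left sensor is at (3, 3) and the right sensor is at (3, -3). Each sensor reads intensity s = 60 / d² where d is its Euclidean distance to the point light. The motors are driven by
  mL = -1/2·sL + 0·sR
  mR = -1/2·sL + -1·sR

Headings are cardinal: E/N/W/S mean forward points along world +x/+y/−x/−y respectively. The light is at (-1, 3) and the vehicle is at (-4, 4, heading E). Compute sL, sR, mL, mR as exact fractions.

15/4 15 -15/8 -135/8

left sensor world pos  = (-1, 7); dL² = 16
right sensor world pos = (-1, 1); dR² = 4
sL = 60/16 = 15/4
sR = 60/4 = 15
mL = -1/2·sL + 0·sR = -15/8
mR = -1/2·sL + -1·sR = -135/8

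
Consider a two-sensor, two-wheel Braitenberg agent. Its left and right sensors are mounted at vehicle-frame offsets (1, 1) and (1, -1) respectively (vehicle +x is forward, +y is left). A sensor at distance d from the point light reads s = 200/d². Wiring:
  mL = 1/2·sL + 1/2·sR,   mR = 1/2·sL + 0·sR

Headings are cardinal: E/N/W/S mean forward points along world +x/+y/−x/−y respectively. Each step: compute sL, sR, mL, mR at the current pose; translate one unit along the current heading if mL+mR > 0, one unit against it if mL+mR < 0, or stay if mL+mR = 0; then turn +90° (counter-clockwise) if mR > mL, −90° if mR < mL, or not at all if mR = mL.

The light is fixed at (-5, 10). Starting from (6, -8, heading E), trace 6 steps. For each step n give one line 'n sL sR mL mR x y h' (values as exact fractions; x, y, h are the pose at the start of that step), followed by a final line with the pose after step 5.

0 200/433 40/101 18760/43733 100/433 6 -8 E
1 20/53 100/241 5060/12773 10/53 7 -8 S
2 200/521 40/89 19320/46369 100/521 7 -9 W
3 25/53 50/117 5575/12402 25/106 6 -9 N
4 200/433 40/101 18760/43733 100/433 6 -8 E
5 20/53 100/241 5060/12773 10/53 7 -8 S
final 7 -9 W

n=0: pose=(6,-8,E); sL=200/433, sR=40/101; mL=18760/43733, mR=100/433; mL+mR=28860/43733 → advance +1; mR−mL=-20/101 → turn -1·90°
n=1: pose=(7,-8,S); sL=20/53, sR=100/241; mL=5060/12773, mR=10/53; mL+mR=7470/12773 → advance +1; mR−mL=-50/241 → turn -1·90°
n=2: pose=(7,-9,W); sL=200/521, sR=40/89; mL=19320/46369, mR=100/521; mL+mR=28220/46369 → advance +1; mR−mL=-20/89 → turn -1·90°
n=3: pose=(6,-9,N); sL=25/53, sR=50/117; mL=5575/12402, mR=25/106; mL+mR=4250/6201 → advance +1; mR−mL=-25/117 → turn -1·90°
n=4: pose=(6,-8,E); sL=200/433, sR=40/101; mL=18760/43733, mR=100/433; mL+mR=28860/43733 → advance +1; mR−mL=-20/101 → turn -1·90°
n=5: pose=(7,-8,S); sL=20/53, sR=100/241; mL=5060/12773, mR=10/53; mL+mR=7470/12773 → advance +1; mR−mL=-50/241 → turn -1·90°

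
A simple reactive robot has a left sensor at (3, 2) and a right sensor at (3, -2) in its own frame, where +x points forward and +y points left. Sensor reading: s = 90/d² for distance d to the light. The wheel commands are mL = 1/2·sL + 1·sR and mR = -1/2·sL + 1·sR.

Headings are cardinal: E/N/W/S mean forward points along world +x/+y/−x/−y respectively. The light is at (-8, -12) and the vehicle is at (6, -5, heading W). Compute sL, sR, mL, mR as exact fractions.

45/73 45/101 11115/14746 2025/14746

left sensor world pos  = (3, -7); dL² = 146
right sensor world pos = (3, -3); dR² = 202
sL = 90/146 = 45/73
sR = 90/202 = 45/101
mL = 1/2·sL + 1·sR = 11115/14746
mR = -1/2·sL + 1·sR = 2025/14746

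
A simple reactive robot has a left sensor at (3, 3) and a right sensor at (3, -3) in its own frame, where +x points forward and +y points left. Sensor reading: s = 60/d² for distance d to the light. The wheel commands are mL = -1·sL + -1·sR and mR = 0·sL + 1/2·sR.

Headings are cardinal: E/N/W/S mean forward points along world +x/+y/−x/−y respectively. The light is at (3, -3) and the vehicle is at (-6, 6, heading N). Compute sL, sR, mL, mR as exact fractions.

left sensor world pos  = (-9, 9); dL² = 288
right sensor world pos = (-3, 9); dR² = 180
sL = 60/288 = 5/24
sR = 60/180 = 1/3
mL = -1·sL + -1·sR = -13/24
mR = 0·sL + 1/2·sR = 1/6

5/24 1/3 -13/24 1/6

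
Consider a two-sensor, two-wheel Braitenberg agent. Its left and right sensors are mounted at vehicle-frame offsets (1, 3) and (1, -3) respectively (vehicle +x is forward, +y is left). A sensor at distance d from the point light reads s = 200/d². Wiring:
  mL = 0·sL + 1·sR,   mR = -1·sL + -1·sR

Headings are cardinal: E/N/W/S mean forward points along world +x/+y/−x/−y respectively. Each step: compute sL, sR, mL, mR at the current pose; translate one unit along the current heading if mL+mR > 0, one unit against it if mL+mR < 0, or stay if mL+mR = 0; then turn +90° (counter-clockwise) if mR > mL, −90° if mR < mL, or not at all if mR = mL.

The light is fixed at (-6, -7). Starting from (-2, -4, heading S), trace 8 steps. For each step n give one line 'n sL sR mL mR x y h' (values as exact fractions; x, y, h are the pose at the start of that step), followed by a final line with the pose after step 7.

n=0: pose=(-2,-4,S); sL=200/53, sR=40; mL=40, mR=-2320/53; mL+mR=-200/53 → advance -1; mR−mL=-4440/53 → turn -1·90°
n=1: pose=(-2,-3,W); sL=20, sR=100/29; mL=100/29, mR=-680/29; mL+mR=-20 → advance -1; mR−mL=-780/29 → turn -1·90°
n=2: pose=(-1,-3,N); sL=200/29, sR=200/89; mL=200/89, mR=-23600/2581; mL+mR=-200/29 → advance -1; mR−mL=-29400/2581 → turn -1·90°
n=3: pose=(-1,-4,E); sL=25/9, sR=50/9; mL=50/9, mR=-25/3; mL+mR=-25/9 → advance -1; mR−mL=-125/9 → turn -1·90°
n=4: pose=(-2,-4,S); sL=200/53, sR=40; mL=40, mR=-2320/53; mL+mR=-200/53 → advance -1; mR−mL=-4440/53 → turn -1·90°
n=5: pose=(-2,-3,W); sL=20, sR=100/29; mL=100/29, mR=-680/29; mL+mR=-20 → advance -1; mR−mL=-780/29 → turn -1·90°
n=6: pose=(-1,-3,N); sL=200/29, sR=200/89; mL=200/89, mR=-23600/2581; mL+mR=-200/29 → advance -1; mR−mL=-29400/2581 → turn -1·90°
n=7: pose=(-1,-4,E); sL=25/9, sR=50/9; mL=50/9, mR=-25/3; mL+mR=-25/9 → advance -1; mR−mL=-125/9 → turn -1·90°

0 200/53 40 40 -2320/53 -2 -4 S
1 20 100/29 100/29 -680/29 -2 -3 W
2 200/29 200/89 200/89 -23600/2581 -1 -3 N
3 25/9 50/9 50/9 -25/3 -1 -4 E
4 200/53 40 40 -2320/53 -2 -4 S
5 20 100/29 100/29 -680/29 -2 -3 W
6 200/29 200/89 200/89 -23600/2581 -1 -3 N
7 25/9 50/9 50/9 -25/3 -1 -4 E
final -2 -4 S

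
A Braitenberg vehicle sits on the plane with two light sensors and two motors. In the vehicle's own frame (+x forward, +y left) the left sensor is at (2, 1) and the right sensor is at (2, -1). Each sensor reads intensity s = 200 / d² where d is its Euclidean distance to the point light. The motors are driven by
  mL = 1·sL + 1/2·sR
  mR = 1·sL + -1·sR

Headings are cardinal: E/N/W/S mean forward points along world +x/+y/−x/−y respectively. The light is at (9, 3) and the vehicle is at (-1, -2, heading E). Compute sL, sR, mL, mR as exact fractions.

left sensor world pos  = (1, -1); dL² = 80
right sensor world pos = (1, -3); dR² = 100
sL = 200/80 = 5/2
sR = 200/100 = 2
mL = 1·sL + 1/2·sR = 7/2
mR = 1·sL + -1·sR = 1/2

5/2 2 7/2 1/2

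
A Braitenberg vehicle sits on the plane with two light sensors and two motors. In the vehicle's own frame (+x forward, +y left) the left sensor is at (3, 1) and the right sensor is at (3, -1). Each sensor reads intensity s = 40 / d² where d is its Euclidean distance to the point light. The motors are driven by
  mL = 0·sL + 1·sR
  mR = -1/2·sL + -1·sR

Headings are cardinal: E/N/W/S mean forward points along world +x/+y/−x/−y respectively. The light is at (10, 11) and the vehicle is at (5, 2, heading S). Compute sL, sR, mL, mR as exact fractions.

left sensor world pos  = (6, -1); dL² = 160
right sensor world pos = (4, -1); dR² = 180
sL = 40/160 = 1/4
sR = 40/180 = 2/9
mL = 0·sL + 1·sR = 2/9
mR = -1/2·sL + -1·sR = -25/72

1/4 2/9 2/9 -25/72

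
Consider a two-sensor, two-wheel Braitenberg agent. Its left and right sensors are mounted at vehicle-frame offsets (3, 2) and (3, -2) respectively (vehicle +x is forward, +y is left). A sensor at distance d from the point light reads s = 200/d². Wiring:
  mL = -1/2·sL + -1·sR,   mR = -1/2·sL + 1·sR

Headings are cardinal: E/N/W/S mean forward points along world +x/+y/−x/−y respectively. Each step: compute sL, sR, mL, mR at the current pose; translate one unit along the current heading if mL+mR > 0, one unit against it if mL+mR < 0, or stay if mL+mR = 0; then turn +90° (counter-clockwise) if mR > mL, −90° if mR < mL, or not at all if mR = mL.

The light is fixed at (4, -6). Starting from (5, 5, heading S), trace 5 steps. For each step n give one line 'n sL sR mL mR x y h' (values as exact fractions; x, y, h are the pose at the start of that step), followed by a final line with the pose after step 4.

n=0: pose=(5,5,S); sL=200/73, sR=40/13; mL=-4220/949, mR=1620/949; mL+mR=-200/73 → advance -1; mR−mL=80/13 → turn +1·90°
n=1: pose=(5,6,E); sL=50/53, sR=50/29; mL=-3375/1537, mR=1925/1537; mL+mR=-50/53 → advance -1; mR−mL=100/29 → turn +1·90°
n=2: pose=(4,6,N); sL=200/229, sR=200/229; mL=-300/229, mR=100/229; mL+mR=-200/229 → advance -1; mR−mL=400/229 → turn +1·90°
n=3: pose=(4,5,W); sL=20/9, sR=100/89; mL=-1790/801, mR=10/801; mL+mR=-20/9 → advance -1; mR−mL=200/89 → turn +1·90°
n=4: pose=(5,5,S); sL=200/73, sR=40/13; mL=-4220/949, mR=1620/949; mL+mR=-200/73 → advance -1; mR−mL=80/13 → turn +1·90°

0 200/73 40/13 -4220/949 1620/949 5 5 S
1 50/53 50/29 -3375/1537 1925/1537 5 6 E
2 200/229 200/229 -300/229 100/229 4 6 N
3 20/9 100/89 -1790/801 10/801 4 5 W
4 200/73 40/13 -4220/949 1620/949 5 5 S
final 5 6 E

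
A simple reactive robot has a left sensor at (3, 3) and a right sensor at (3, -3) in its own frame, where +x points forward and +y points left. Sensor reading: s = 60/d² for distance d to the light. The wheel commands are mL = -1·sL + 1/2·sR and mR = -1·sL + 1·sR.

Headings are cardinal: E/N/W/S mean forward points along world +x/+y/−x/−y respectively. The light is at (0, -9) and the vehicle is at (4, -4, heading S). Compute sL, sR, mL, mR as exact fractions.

left sensor world pos  = (7, -7); dL² = 53
right sensor world pos = (1, -7); dR² = 5
sL = 60/53 = 60/53
sR = 60/5 = 12
mL = -1·sL + 1/2·sR = 258/53
mR = -1·sL + 1·sR = 576/53

60/53 12 258/53 576/53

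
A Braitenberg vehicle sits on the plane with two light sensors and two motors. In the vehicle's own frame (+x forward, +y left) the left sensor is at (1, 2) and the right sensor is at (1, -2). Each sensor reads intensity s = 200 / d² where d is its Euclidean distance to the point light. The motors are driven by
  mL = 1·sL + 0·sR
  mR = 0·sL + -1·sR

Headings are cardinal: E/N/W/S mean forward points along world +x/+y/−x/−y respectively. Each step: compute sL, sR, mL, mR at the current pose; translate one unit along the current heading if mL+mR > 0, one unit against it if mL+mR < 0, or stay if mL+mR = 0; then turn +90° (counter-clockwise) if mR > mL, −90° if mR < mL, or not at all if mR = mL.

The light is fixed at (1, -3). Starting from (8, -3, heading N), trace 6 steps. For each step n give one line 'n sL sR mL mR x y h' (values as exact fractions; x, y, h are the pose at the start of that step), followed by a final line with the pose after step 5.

n=0: pose=(8,-3,N); sL=100/13, sR=100/41; mL=100/13, mR=-100/41; mL+mR=2800/533 → advance +1; mR−mL=-5400/533 → turn -1·90°
n=1: pose=(8,-2,E); sL=200/73, sR=40/13; mL=200/73, mR=-40/13; mL+mR=-320/949 → advance -1; mR−mL=-5520/949 → turn -1·90°
n=2: pose=(7,-2,S); sL=25/8, sR=25/2; mL=25/8, mR=-25/2; mL+mR=-75/8 → advance -1; mR−mL=-125/8 → turn -1·90°
n=3: pose=(7,-1,W); sL=8, sR=200/41; mL=8, mR=-200/41; mL+mR=128/41 → advance +1; mR−mL=-528/41 → turn -1·90°
n=4: pose=(6,-1,N); sL=100/9, sR=100/29; mL=100/9, mR=-100/29; mL+mR=2000/261 → advance +1; mR−mL=-3800/261 → turn -1·90°
n=5: pose=(6,0,E); sL=200/61, sR=200/37; mL=200/61, mR=-200/37; mL+mR=-4800/2257 → advance -1; mR−mL=-19600/2257 → turn -1·90°

0 100/13 100/41 100/13 -100/41 8 -3 N
1 200/73 40/13 200/73 -40/13 8 -2 E
2 25/8 25/2 25/8 -25/2 7 -2 S
3 8 200/41 8 -200/41 7 -1 W
4 100/9 100/29 100/9 -100/29 6 -1 N
5 200/61 200/37 200/61 -200/37 6 0 E
final 5 0 S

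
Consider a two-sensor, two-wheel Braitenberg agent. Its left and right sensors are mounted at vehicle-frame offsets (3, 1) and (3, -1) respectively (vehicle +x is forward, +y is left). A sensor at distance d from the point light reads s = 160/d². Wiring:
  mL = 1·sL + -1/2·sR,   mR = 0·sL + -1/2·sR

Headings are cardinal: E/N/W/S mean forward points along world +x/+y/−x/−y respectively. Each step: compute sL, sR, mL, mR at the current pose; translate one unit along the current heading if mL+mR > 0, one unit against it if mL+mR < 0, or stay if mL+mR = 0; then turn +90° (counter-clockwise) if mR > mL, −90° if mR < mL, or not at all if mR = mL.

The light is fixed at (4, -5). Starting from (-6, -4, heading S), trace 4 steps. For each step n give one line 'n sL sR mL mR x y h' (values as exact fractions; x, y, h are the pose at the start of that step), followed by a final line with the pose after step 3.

n=0: pose=(-6,-4,S); sL=32/17, sR=32/25; mL=528/425, mR=-16/25; mL+mR=256/425 → advance +1; mR−mL=-32/17 → turn -1·90°
n=1: pose=(-6,-5,W); sL=16/17, sR=16/17; mL=8/17, mR=-8/17; mL+mR=0 → advance +0; mR−mL=-16/17 → turn -1·90°
n=2: pose=(-6,-5,N); sL=16/13, sR=16/9; mL=40/117, mR=-8/9; mL+mR=-64/117 → advance -1; mR−mL=-16/13 → turn -1·90°
n=3: pose=(-6,-6,E); sL=160/49, sR=160/53; mL=4560/2597, mR=-80/53; mL+mR=640/2597 → advance +1; mR−mL=-160/49 → turn -1·90°

0 32/17 32/25 528/425 -16/25 -6 -4 S
1 16/17 16/17 8/17 -8/17 -6 -5 W
2 16/13 16/9 40/117 -8/9 -6 -5 N
3 160/49 160/53 4560/2597 -80/53 -6 -6 E
final -5 -6 S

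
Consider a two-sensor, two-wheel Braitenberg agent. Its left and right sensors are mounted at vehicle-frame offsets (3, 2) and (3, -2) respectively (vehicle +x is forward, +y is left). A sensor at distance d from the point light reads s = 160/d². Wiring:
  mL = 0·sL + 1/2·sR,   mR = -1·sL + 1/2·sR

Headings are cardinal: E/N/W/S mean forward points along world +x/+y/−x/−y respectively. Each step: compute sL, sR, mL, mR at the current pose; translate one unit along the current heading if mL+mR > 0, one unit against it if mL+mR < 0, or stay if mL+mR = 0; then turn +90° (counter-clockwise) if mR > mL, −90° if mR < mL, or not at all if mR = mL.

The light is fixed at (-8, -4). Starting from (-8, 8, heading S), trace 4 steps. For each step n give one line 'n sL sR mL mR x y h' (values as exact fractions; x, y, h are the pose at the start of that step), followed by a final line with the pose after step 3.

n=0: pose=(-8,8,S); sL=32/17, sR=32/17; mL=16/17, mR=-16/17; mL+mR=0 → advance +0; mR−mL=-32/17 → turn -1·90°
n=1: pose=(-8,8,W); sL=160/109, sR=32/41; mL=16/41, mR=-4816/4469; mL+mR=-3072/4469 → advance -1; mR−mL=-160/109 → turn -1·90°
n=2: pose=(-7,8,N); sL=80/113, sR=80/117; mL=40/117, mR=-4840/13221; mL+mR=-320/13221 → advance -1; mR−mL=-80/113 → turn -1·90°
n=3: pose=(-7,7,E); sL=32/37, sR=160/97; mL=80/97, mR=-144/3589; mL+mR=2816/3589 → advance +1; mR−mL=-32/37 → turn -1·90°

0 32/17 32/17 16/17 -16/17 -8 8 S
1 160/109 32/41 16/41 -4816/4469 -8 8 W
2 80/113 80/117 40/117 -4840/13221 -7 8 N
3 32/37 160/97 80/97 -144/3589 -7 7 E
final -6 7 S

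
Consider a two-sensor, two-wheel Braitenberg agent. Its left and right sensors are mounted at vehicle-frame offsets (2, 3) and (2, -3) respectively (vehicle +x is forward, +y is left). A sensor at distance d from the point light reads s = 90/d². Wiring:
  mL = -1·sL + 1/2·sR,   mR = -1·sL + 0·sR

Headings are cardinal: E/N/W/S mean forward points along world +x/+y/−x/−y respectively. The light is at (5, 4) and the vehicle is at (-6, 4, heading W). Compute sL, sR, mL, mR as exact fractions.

left sensor world pos  = (-8, 1); dL² = 178
right sensor world pos = (-8, 7); dR² = 178
sL = 90/178 = 45/89
sR = 90/178 = 45/89
mL = -1·sL + 1/2·sR = -45/178
mR = -1·sL + 0·sR = -45/89

45/89 45/89 -45/178 -45/89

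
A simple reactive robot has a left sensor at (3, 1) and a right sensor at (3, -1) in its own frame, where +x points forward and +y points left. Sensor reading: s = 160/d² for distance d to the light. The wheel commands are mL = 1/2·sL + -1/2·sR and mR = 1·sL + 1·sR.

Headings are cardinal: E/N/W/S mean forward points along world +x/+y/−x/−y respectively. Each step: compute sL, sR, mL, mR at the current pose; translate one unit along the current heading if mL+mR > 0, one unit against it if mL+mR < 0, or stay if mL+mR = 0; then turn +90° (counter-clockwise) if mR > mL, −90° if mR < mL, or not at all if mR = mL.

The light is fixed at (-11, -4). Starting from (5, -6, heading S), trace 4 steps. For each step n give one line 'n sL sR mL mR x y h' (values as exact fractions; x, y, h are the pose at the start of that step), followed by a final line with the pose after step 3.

n=0: pose=(5,-6,S); sL=80/157, sR=16/25; mL=-256/3925, mR=4512/3925; mL+mR=4256/3925 → advance +1; mR−mL=4768/3925 → turn +1·90°
n=1: pose=(5,-7,E); sL=32/73, sR=160/377; mL=192/27521, mR=23744/27521; mL+mR=23936/27521 → advance +1; mR−mL=23552/27521 → turn +1·90°
n=2: pose=(6,-7,N); sL=5/8, sR=40/81; mL=85/1296, mR=725/648; mL+mR=1535/1296 → advance +1; mR−mL=455/432 → turn +1·90°
n=3: pose=(6,-6,W); sL=32/41, sR=160/197; mL=-128/8077, mR=12864/8077; mL+mR=12736/8077 → advance +1; mR−mL=12992/8077 → turn +1·90°

0 80/157 16/25 -256/3925 4512/3925 5 -6 S
1 32/73 160/377 192/27521 23744/27521 5 -7 E
2 5/8 40/81 85/1296 725/648 6 -7 N
3 32/41 160/197 -128/8077 12864/8077 6 -6 W
final 5 -6 S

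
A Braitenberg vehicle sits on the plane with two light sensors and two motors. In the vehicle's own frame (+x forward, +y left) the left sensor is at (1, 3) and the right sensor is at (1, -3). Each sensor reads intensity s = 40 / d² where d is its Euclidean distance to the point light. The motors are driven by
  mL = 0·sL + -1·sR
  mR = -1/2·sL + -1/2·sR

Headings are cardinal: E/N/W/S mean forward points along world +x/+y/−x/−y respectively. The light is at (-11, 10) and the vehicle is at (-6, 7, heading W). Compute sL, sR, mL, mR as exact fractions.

10/13 5/2 -5/2 -85/52

left sensor world pos  = (-7, 4); dL² = 52
right sensor world pos = (-7, 10); dR² = 16
sL = 40/52 = 10/13
sR = 40/16 = 5/2
mL = 0·sL + -1·sR = -5/2
mR = -1/2·sL + -1/2·sR = -85/52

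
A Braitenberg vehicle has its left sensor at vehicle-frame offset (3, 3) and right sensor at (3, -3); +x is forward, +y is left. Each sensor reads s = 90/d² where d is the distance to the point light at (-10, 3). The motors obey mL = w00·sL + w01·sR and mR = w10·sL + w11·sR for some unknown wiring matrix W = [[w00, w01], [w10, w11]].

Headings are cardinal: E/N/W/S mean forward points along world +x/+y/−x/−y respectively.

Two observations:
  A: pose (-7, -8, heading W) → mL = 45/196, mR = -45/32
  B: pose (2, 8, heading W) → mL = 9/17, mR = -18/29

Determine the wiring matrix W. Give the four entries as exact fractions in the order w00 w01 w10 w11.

1/2 0 0 -1

obs A: pose=(-7,-8,W) → sL=45/98, sR=45/32, mL=45/196, mR=-45/32
obs B: pose=(2,8,W) → sL=18/17, sR=18/29, mL=9/17, mR=-18/29
sensor matrix S = [[45/98, 45/32], [18/17, 18/29]]; det S = -465345/386512
solve [mL_A; mL_B] = S·[w00; w01] and [mR_A; mR_B] = S·[w10; w11]:
  w00 = 1/2, w01 = 0, w10 = 0, w11 = -1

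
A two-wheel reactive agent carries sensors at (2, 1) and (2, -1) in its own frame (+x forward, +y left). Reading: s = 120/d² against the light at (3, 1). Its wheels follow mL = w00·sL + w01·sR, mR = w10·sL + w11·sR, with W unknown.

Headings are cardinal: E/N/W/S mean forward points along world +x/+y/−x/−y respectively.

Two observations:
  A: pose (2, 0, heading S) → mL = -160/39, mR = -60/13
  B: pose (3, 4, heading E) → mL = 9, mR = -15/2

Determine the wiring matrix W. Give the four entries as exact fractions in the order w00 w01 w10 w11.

-1 1 0 -1/2

obs A: pose=(2,0,S) → sL=40/3, sR=120/13, mL=-160/39, mR=-60/13
obs B: pose=(3,4,E) → sL=6, sR=15, mL=9, mR=-15/2
sensor matrix S = [[40/3, 120/13], [6, 15]]; det S = 1880/13
solve [mL_A; mL_B] = S·[w00; w01] and [mR_A; mR_B] = S·[w10; w11]:
  w00 = -1, w01 = 1, w10 = 0, w11 = -1/2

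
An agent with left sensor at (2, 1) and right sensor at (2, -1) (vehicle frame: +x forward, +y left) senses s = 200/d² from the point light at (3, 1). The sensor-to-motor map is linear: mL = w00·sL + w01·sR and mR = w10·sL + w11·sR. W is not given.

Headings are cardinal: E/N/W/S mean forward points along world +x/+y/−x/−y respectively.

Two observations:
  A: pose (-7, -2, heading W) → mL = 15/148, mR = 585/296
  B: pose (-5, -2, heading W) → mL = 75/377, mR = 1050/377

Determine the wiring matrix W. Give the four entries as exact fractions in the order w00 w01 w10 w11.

obs A: pose=(-7,-2,W) → sL=5/4, sR=50/37, mL=15/148, mR=585/296
obs B: pose=(-5,-2,W) → sL=50/29, sR=25/13, mL=75/377, mR=1050/377
sensor matrix S = [[5/4, 50/37], [50/29, 25/13]]; det S = 4125/55796
solve [mL_A; mL_B] = S·[w00; w01] and [mR_A; mR_B] = S·[w10; w11]:
  w00 = -1, w01 = 1, w10 = 1/2, w11 = 1

-1 1 1/2 1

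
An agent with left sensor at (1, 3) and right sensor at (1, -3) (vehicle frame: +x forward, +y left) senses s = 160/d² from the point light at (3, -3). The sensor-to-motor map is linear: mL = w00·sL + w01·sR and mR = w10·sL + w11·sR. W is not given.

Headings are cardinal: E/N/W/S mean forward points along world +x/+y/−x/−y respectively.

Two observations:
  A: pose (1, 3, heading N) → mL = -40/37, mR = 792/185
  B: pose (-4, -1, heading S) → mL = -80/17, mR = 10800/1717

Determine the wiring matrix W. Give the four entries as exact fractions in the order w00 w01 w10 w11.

obs A: pose=(1,3,N) → sL=80/37, sR=16/5, mL=-40/37, mR=792/185
obs B: pose=(-4,-1,S) → sL=160/17, sR=160/101, mL=-80/17, mR=10800/1717
sensor matrix S = [[80/37, 16/5], [160/17, 160/101]]; det S = -1695744/63529
solve [mL_A; mL_B] = S·[w00; w01] and [mR_A; mR_B] = S·[w10; w11]:
  w00 = -1/2, w01 = 0, w10 = 1/2, w11 = 1

-1/2 0 1/2 1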